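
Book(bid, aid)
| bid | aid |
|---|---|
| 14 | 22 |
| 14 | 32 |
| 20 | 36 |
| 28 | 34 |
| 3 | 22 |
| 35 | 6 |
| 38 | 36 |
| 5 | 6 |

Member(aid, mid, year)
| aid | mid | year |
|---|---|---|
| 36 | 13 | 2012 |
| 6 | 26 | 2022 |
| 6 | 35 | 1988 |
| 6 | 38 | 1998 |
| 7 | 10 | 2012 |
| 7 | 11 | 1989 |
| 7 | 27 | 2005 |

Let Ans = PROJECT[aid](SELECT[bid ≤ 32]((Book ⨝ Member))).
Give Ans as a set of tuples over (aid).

Joining Book and Member on aid yields {(20, 36, 13, 2012), (35, 6, 26, 2022), (35, 6, 35, 1988), (35, 6, 38, 1998), (38, 36, 13, 2012), (5, 6, 26, 2022), (5, 6, 35, 1988), (5, 6, 38, 1998)}.
σ[bid ≤ 32]: keep tuples satisfying bid ≤ 32 → {(20, 36, 13, 2012), (5, 6, 26, 2022), (5, 6, 35, 1988), (5, 6, 38, 1998)}
Projecting to aid (2 duplicate(s) eliminated): {36, 6}

{36, 6}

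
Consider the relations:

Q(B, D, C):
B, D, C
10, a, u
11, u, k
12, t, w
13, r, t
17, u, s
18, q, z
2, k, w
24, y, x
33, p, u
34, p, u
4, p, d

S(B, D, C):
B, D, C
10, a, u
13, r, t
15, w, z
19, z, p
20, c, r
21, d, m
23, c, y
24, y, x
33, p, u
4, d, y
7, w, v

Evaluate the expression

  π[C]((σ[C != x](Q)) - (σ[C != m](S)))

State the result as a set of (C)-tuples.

{d, k, s, u, w, z}

σ[C != x]: keep tuples satisfying C != x → {(10, a, u), (11, u, k), (12, t, w), (13, r, t), (17, u, s), (18, q, z), (2, k, w), (33, p, u), (34, p, u), (4, p, d)}
σ[C != m]: keep tuples satisfying C != m → {(10, a, u), (13, r, t), (15, w, z), (19, z, p), (20, c, r), (23, c, y), (24, y, x), (33, p, u), (4, d, y), (7, w, v)}
Difference: {(10, a, u), (11, u, k), (12, t, w), (13, r, t), (17, u, s), (18, q, z), (2, k, w), (33, p, u), (34, p, u), (4, p, d)} with {(10, a, u), (13, r, t), (15, w, z), (19, z, p), (20, c, r), (23, c, y), (24, y, x), (33, p, u), (4, d, y), (7, w, v)} → {(11, u, k), (12, t, w), (17, u, s), (18, q, z), (2, k, w), (34, p, u), (4, p, d)}
π[C]: project onto (C) (1 duplicate(s) eliminated) → {d, k, s, u, w, z}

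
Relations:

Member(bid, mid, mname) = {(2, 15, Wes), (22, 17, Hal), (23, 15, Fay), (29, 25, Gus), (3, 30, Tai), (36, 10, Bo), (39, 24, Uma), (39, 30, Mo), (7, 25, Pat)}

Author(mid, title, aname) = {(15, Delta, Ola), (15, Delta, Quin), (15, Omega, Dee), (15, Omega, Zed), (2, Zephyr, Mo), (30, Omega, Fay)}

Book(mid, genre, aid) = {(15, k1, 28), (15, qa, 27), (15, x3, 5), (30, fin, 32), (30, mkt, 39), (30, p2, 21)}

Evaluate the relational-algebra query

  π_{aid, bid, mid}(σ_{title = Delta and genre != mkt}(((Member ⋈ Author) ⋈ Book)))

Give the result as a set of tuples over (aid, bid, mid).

{(27, 2, 15), (27, 23, 15), (28, 2, 15), (28, 23, 15), (5, 2, 15), (5, 23, 15)}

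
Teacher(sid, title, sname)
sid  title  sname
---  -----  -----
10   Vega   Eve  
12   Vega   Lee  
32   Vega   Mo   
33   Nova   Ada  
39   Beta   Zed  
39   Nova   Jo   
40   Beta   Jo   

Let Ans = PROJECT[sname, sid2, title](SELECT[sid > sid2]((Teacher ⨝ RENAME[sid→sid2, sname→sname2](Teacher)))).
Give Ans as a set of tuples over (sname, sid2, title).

{(Jo, 33, Nova), (Jo, 39, Beta), (Lee, 10, Vega), (Mo, 10, Vega), (Mo, 12, Vega)}

ρ[sid→sid2, sname→sname2]: schema becomes (sid2, title, sname2); tuples unchanged.
Joining Teacher and RENAME[sid→sid2, sname→sname2](Teacher) on title yields {(10, Vega, Eve, 10, Eve), (10, Vega, Eve, 12, Lee), (10, Vega, Eve, 32, Mo), (12, Vega, Lee, 10, Eve), (12, Vega, Lee, 12, Lee), (12, Vega, Lee, 32, Mo), (32, Vega, Mo, 10, Eve), (32, Vega, Mo, 12, Lee), (32, Vega, Mo, 32, Mo), (33, Nova, Ada, 33, Ada), (33, Nova, Ada, 39, Jo), (39, Beta, Zed, 39, Zed), (39, Beta, Zed, 40, Jo), (39, Nova, Jo, 33, Ada), (39, Nova, Jo, 39, Jo), (40, Beta, Jo, 39, Zed), (40, Beta, Jo, 40, Jo)}.
Selection sid > sid2: {(12, Vega, Lee, 10, Eve), (32, Vega, Mo, 10, Eve), (32, Vega, Mo, 12, Lee), (39, Nova, Jo, 33, Ada), (40, Beta, Jo, 39, Zed)}
Projecting to sname, sid2, title: {(Jo, 33, Nova), (Jo, 39, Beta), (Lee, 10, Vega), (Mo, 10, Vega), (Mo, 12, Vega)}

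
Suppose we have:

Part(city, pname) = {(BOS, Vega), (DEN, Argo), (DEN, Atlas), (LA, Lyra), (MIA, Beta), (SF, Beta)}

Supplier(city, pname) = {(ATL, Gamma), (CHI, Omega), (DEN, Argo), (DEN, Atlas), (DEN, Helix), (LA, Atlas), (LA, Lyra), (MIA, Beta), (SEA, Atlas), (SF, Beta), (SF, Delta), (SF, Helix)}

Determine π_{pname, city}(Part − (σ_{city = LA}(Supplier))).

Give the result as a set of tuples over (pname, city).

σ[city = LA]: keep tuples satisfying city = LA → {(LA, Atlas), (LA, Lyra)}
Set difference of the two operands is {(BOS, Vega), (DEN, Argo), (DEN, Atlas), (MIA, Beta), (SF, Beta)}.
π_{pname, city} gives {(Argo, DEN), (Atlas, DEN), (Beta, MIA), (Beta, SF), (Vega, BOS)}.

{(Argo, DEN), (Atlas, DEN), (Beta, MIA), (Beta, SF), (Vega, BOS)}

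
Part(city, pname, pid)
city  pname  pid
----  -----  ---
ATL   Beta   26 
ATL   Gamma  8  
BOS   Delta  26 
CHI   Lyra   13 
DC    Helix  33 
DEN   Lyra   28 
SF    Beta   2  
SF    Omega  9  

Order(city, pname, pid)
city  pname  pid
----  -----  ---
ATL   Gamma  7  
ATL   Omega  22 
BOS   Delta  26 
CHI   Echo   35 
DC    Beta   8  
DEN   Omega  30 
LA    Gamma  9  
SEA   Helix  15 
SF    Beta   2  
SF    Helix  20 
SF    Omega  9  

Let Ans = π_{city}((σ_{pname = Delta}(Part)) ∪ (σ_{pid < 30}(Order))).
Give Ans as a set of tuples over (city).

{ATL, BOS, DC, LA, SEA, SF}

σ[pname = Delta]: keep tuples satisfying pname = Delta → {(BOS, Delta, 26)}
σ[pid < 30]: keep tuples satisfying pid < 30 → {(ATL, Gamma, 7), (ATL, Omega, 22), (BOS, Delta, 26), (DC, Beta, 8), (LA, Gamma, 9), (SEA, Helix, 15), (SF, Beta, 2), (SF, Helix, 20), (SF, Omega, 9)}
Set union of the two operands is {(ATL, Gamma, 7), (ATL, Omega, 22), (BOS, Delta, 26), (DC, Beta, 8), (LA, Gamma, 9), (SEA, Helix, 15), (SF, Beta, 2), (SF, Helix, 20), (SF, Omega, 9)}.
Projecting to city (3 duplicate(s) eliminated): {ATL, BOS, DC, LA, SEA, SF}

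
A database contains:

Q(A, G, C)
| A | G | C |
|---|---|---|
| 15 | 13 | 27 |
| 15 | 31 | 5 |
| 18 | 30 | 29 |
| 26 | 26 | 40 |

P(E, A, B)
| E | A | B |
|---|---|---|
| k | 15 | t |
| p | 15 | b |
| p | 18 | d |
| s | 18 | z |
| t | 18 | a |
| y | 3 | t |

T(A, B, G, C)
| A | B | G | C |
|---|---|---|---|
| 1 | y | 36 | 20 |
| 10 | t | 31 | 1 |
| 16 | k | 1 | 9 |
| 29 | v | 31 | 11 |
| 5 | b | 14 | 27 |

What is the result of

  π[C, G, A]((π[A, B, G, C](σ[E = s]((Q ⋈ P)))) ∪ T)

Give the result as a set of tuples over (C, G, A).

{(1, 31, 10), (11, 31, 29), (20, 36, 1), (27, 14, 5), (29, 30, 18), (9, 1, 16)}

Q ⋈ P (natural join on A): {(15, 13, 27, k, t), (15, 13, 27, p, b), (15, 31, 5, k, t), (15, 31, 5, p, b), (18, 30, 29, p, d), (18, 30, 29, s, z), (18, 30, 29, t, a)}
Selection E = s: {(18, 30, 29, s, z)}
π[A, B, G, C]: project onto (A, B, G, C) → {(18, z, 30, 29)}
Union: {(18, z, 30, 29)} with {(1, y, 36, 20), (10, t, 31, 1), (16, k, 1, 9), (29, v, 31, 11), (5, b, 14, 27)} → {(1, y, 36, 20), (10, t, 31, 1), (16, k, 1, 9), (18, z, 30, 29), (29, v, 31, 11), (5, b, 14, 27)}
π[C, G, A]: project onto (C, G, A) → {(1, 31, 10), (11, 31, 29), (20, 36, 1), (27, 14, 5), (29, 30, 18), (9, 1, 16)}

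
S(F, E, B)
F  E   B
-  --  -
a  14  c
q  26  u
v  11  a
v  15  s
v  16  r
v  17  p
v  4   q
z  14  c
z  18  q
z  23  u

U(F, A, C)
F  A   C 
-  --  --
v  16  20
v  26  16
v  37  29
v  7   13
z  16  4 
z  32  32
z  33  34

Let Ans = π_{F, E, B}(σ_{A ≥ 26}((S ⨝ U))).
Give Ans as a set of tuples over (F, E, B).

{(v, 11, a), (v, 15, s), (v, 16, r), (v, 17, p), (v, 4, q), (z, 14, c), (z, 18, q), (z, 23, u)}

Joining S and U on F yields {(v, 11, a, 16, 20), (v, 11, a, 26, 16), (v, 11, a, 37, 29), (v, 11, a, 7, 13), (v, 15, s, 16, 20), (v, 15, s, 26, 16), (v, 15, s, 37, 29), (v, 15, s, 7, 13), (v, 16, r, 16, 20), (v, 16, r, 26, 16), (v, 16, r, 37, 29), (v, 16, r, 7, 13), (v, 17, p, 16, 20), (v, 17, p, 26, 16), (v, 17, p, 37, 29), (v, 17, p, 7, 13), (v, 4, q, 16, 20), (v, 4, q, 26, 16), (v, 4, q, 37, 29), (v, 4, q, 7, 13), (z, 14, c, 16, 4), (z, 14, c, 32, 32), (z, 14, c, 33, 34), (z, 18, q, 16, 4), (z, 18, q, 32, 32), (z, 18, q, 33, 34), (z, 23, u, 16, 4), (z, 23, u, 32, 32), (z, 23, u, 33, 34)}.
σ[A ≥ 26]: keep tuples satisfying A ≥ 26 → {(v, 11, a, 26, 16), (v, 11, a, 37, 29), (v, 15, s, 26, 16), (v, 15, s, 37, 29), (v, 16, r, 26, 16), (v, 16, r, 37, 29), (v, 17, p, 26, 16), (v, 17, p, 37, 29), (v, 4, q, 26, 16), (v, 4, q, 37, 29), (z, 14, c, 32, 32), (z, 14, c, 33, 34), (z, 18, q, 32, 32), (z, 18, q, 33, 34), (z, 23, u, 32, 32), (z, 23, u, 33, 34)}
Keep only column(s) F, E, B (8 duplicate(s) eliminated): {(v, 11, a), (v, 15, s), (v, 16, r), (v, 17, p), (v, 4, q), (z, 14, c), (z, 18, q), (z, 23, u)}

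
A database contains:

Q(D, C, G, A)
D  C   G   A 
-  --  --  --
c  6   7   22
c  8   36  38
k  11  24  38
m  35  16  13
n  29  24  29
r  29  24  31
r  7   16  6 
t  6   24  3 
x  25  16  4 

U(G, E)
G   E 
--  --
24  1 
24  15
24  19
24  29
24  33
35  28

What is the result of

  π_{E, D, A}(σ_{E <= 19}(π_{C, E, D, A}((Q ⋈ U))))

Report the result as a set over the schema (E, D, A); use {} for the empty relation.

Natural join on G: {(k, 11, 24, 38, 1), (k, 11, 24, 38, 15), (k, 11, 24, 38, 19), (k, 11, 24, 38, 29), (k, 11, 24, 38, 33), (n, 29, 24, 29, 1), (n, 29, 24, 29, 15), (n, 29, 24, 29, 19), (n, 29, 24, 29, 29), (n, 29, 24, 29, 33), (r, 29, 24, 31, 1), (r, 29, 24, 31, 15), (r, 29, 24, 31, 19), (r, 29, 24, 31, 29), (r, 29, 24, 31, 33), (t, 6, 24, 3, 1), (t, 6, 24, 3, 15), (t, 6, 24, 3, 19), (t, 6, 24, 3, 29), (t, 6, 24, 3, 33)}
Projecting to C, E, D, A: {(11, 1, k, 38), (11, 15, k, 38), (11, 19, k, 38), (11, 29, k, 38), (11, 33, k, 38), (29, 1, n, 29), (29, 1, r, 31), (29, 15, n, 29), (29, 15, r, 31), (29, 19, n, 29), (29, 19, r, 31), (29, 29, n, 29), (29, 29, r, 31), (29, 33, n, 29), (29, 33, r, 31), (6, 1, t, 3), (6, 15, t, 3), (6, 19, t, 3), (6, 29, t, 3), (6, 33, t, 3)}
Selection E <= 19: {(11, 1, k, 38), (11, 15, k, 38), (11, 19, k, 38), (29, 1, n, 29), (29, 1, r, 31), (29, 15, n, 29), (29, 15, r, 31), (29, 19, n, 29), (29, 19, r, 31), (6, 1, t, 3), (6, 15, t, 3), (6, 19, t, 3)}
Projecting to E, D, A: {(1, k, 38), (1, n, 29), (1, r, 31), (1, t, 3), (15, k, 38), (15, n, 29), (15, r, 31), (15, t, 3), (19, k, 38), (19, n, 29), (19, r, 31), (19, t, 3)}

{(1, k, 38), (1, n, 29), (1, r, 31), (1, t, 3), (15, k, 38), (15, n, 29), (15, r, 31), (15, t, 3), (19, k, 38), (19, n, 29), (19, r, 31), (19, t, 3)}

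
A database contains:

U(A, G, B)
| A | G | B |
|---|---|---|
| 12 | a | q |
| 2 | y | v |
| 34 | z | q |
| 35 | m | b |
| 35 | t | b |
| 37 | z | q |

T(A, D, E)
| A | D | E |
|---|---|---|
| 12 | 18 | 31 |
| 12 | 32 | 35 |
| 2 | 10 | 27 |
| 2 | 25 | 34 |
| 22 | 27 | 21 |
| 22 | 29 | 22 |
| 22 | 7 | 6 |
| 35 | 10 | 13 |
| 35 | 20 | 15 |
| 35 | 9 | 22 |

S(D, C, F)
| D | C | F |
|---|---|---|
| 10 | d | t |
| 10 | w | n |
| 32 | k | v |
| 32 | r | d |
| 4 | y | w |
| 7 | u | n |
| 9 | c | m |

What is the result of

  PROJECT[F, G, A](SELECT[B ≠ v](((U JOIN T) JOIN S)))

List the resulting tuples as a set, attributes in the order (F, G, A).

Joining U and T on A yields {(12, a, q, 18, 31), (12, a, q, 32, 35), (2, y, v, 10, 27), (2, y, v, 25, 34), (35, m, b, 10, 13), (35, m, b, 20, 15), (35, m, b, 9, 22), (35, t, b, 10, 13), (35, t, b, 20, 15), (35, t, b, 9, 22)}.
Joining (U JOIN T) and S on D yields {(12, a, q, 32, 35, k, v), (12, a, q, 32, 35, r, d), (2, y, v, 10, 27, d, t), (2, y, v, 10, 27, w, n), (35, m, b, 10, 13, d, t), (35, m, b, 10, 13, w, n), (35, m, b, 9, 22, c, m), (35, t, b, 10, 13, d, t), (35, t, b, 10, 13, w, n), (35, t, b, 9, 22, c, m)}.
σ[B ≠ v]: keep tuples satisfying B ≠ v → {(12, a, q, 32, 35, k, v), (12, a, q, 32, 35, r, d), (35, m, b, 10, 13, d, t), (35, m, b, 10, 13, w, n), (35, m, b, 9, 22, c, m), (35, t, b, 10, 13, d, t), (35, t, b, 10, 13, w, n), (35, t, b, 9, 22, c, m)}
π_{F, G, A} gives {(d, a, 12), (m, m, 35), (m, t, 35), (n, m, 35), (n, t, 35), (t, m, 35), (t, t, 35), (v, a, 12)}.

{(d, a, 12), (m, m, 35), (m, t, 35), (n, m, 35), (n, t, 35), (t, m, 35), (t, t, 35), (v, a, 12)}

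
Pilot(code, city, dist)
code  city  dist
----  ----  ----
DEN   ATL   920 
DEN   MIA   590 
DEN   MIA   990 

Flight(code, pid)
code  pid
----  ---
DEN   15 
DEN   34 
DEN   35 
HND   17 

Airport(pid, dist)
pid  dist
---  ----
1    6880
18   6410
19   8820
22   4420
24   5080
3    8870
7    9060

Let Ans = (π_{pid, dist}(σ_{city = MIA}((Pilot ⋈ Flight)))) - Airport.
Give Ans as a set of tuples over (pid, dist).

Natural join on code: {(DEN, ATL, 920, 15), (DEN, ATL, 920, 34), (DEN, ATL, 920, 35), (DEN, MIA, 590, 15), (DEN, MIA, 590, 34), (DEN, MIA, 590, 35), (DEN, MIA, 990, 15), (DEN, MIA, 990, 34), (DEN, MIA, 990, 35)}
σ[city = MIA]: keep tuples satisfying city = MIA → {(DEN, MIA, 590, 15), (DEN, MIA, 590, 34), (DEN, MIA, 590, 35), (DEN, MIA, 990, 15), (DEN, MIA, 990, 34), (DEN, MIA, 990, 35)}
π[pid, dist]: project onto (pid, dist) → {(15, 590), (15, 990), (34, 590), (34, 990), (35, 590), (35, 990)}
Taking the difference: {(15, 590), (15, 990), (34, 590), (34, 990), (35, 590), (35, 990)}

{(15, 590), (15, 990), (34, 590), (34, 990), (35, 590), (35, 990)}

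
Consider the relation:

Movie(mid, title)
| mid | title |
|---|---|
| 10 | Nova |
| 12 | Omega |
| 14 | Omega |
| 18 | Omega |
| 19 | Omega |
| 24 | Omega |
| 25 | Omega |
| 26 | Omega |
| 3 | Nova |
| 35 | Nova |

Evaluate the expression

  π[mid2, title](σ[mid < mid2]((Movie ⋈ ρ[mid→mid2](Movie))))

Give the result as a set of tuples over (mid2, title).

{(10, Nova), (14, Omega), (18, Omega), (19, Omega), (24, Omega), (25, Omega), (26, Omega), (35, Nova)}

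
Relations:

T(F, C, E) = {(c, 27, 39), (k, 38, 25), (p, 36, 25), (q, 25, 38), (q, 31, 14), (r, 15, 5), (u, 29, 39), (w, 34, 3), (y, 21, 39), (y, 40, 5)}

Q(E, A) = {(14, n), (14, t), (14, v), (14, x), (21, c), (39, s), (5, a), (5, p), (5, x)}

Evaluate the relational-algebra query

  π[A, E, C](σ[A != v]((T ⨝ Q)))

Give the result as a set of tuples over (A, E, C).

Natural join on E: {(c, 27, 39, s), (q, 31, 14, n), (q, 31, 14, t), (q, 31, 14, v), (q, 31, 14, x), (r, 15, 5, a), (r, 15, 5, p), (r, 15, 5, x), (u, 29, 39, s), (y, 21, 39, s), (y, 40, 5, a), (y, 40, 5, p), (y, 40, 5, x)}
Selection A != v: {(c, 27, 39, s), (q, 31, 14, n), (q, 31, 14, t), (q, 31, 14, x), (r, 15, 5, a), (r, 15, 5, p), (r, 15, 5, x), (u, 29, 39, s), (y, 21, 39, s), (y, 40, 5, a), (y, 40, 5, p), (y, 40, 5, x)}
Projecting to A, E, C: {(a, 5, 15), (a, 5, 40), (n, 14, 31), (p, 5, 15), (p, 5, 40), (s, 39, 21), (s, 39, 27), (s, 39, 29), (t, 14, 31), (x, 14, 31), (x, 5, 15), (x, 5, 40)}

{(a, 5, 15), (a, 5, 40), (n, 14, 31), (p, 5, 15), (p, 5, 40), (s, 39, 21), (s, 39, 27), (s, 39, 29), (t, 14, 31), (x, 14, 31), (x, 5, 15), (x, 5, 40)}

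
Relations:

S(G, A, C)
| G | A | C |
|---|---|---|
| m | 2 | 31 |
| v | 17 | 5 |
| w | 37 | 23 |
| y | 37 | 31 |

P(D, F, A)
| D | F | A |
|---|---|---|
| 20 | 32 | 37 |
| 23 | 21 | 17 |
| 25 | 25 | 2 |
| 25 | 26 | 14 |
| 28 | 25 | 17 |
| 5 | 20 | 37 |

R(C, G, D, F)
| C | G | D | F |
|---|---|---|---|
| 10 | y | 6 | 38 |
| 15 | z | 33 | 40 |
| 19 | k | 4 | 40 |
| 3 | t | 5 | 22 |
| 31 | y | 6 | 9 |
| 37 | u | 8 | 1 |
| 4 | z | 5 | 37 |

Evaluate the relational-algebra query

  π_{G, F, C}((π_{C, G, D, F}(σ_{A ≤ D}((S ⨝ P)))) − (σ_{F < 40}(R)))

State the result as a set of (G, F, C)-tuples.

S ⋈ P (natural join on A): {(m, 2, 31, 25, 25), (v, 17, 5, 23, 21), (v, 17, 5, 28, 25), (w, 37, 23, 20, 32), (w, 37, 23, 5, 20), (y, 37, 31, 20, 32), (y, 37, 31, 5, 20)}
Selection A ≤ D: {(m, 2, 31, 25, 25), (v, 17, 5, 23, 21), (v, 17, 5, 28, 25)}
Keep only column(s) C, G, D, F: {(31, m, 25, 25), (5, v, 23, 21), (5, v, 28, 25)}
Selection F < 40: {(10, y, 6, 38), (3, t, 5, 22), (31, y, 6, 9), (37, u, 8, 1), (4, z, 5, 37)}
Set difference of the two operands is {(31, m, 25, 25), (5, v, 23, 21), (5, v, 28, 25)}.
Keep only column(s) G, F, C: {(m, 25, 31), (v, 21, 5), (v, 25, 5)}

{(m, 25, 31), (v, 21, 5), (v, 25, 5)}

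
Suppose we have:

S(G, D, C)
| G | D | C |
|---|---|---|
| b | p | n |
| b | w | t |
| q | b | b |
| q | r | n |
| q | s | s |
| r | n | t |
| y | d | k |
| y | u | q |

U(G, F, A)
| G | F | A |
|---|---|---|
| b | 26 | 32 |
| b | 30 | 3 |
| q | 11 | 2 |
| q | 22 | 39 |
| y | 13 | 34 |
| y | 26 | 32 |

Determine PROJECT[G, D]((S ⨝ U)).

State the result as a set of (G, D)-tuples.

Natural join on G: {(b, p, n, 26, 32), (b, p, n, 30, 3), (b, w, t, 26, 32), (b, w, t, 30, 3), (q, b, b, 11, 2), (q, b, b, 22, 39), (q, r, n, 11, 2), (q, r, n, 22, 39), (q, s, s, 11, 2), (q, s, s, 22, 39), (y, d, k, 13, 34), (y, d, k, 26, 32), (y, u, q, 13, 34), (y, u, q, 26, 32)}
Keep only column(s) G, D (7 duplicate(s) eliminated): {(b, p), (b, w), (q, b), (q, r), (q, s), (y, d), (y, u)}

{(b, p), (b, w), (q, b), (q, r), (q, s), (y, d), (y, u)}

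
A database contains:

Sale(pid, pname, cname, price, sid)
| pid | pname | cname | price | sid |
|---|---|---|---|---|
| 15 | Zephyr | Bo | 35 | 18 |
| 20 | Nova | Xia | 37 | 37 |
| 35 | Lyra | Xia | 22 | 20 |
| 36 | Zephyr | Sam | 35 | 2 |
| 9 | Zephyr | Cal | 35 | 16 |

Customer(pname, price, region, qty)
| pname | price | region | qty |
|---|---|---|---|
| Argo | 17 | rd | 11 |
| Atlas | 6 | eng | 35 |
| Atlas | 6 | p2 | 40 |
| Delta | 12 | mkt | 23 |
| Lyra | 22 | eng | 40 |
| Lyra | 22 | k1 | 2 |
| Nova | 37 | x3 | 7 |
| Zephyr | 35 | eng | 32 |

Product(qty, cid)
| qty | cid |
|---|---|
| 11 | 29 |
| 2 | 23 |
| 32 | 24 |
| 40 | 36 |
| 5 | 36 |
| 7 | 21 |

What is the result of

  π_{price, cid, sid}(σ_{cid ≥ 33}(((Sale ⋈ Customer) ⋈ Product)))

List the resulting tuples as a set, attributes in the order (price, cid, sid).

{(22, 36, 20)}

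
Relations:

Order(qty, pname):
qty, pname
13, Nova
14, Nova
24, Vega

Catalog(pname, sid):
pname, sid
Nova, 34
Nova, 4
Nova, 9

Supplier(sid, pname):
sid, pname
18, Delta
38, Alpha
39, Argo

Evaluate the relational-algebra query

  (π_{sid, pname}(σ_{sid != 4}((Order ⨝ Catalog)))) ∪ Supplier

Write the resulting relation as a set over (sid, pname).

Order ⋈ Catalog (natural join on pname): {(13, Nova, 34), (13, Nova, 4), (13, Nova, 9), (14, Nova, 34), (14, Nova, 4), (14, Nova, 9)}
Apply σ_{sid != 4}; surviving tuples: {(13, Nova, 34), (13, Nova, 9), (14, Nova, 34), (14, Nova, 9)}
Projecting to sid, pname (2 duplicate(s) eliminated): {(34, Nova), (9, Nova)}
Union: {(34, Nova), (9, Nova)} with {(18, Delta), (38, Alpha), (39, Argo)} → {(18, Delta), (34, Nova), (38, Alpha), (39, Argo), (9, Nova)}

{(18, Delta), (34, Nova), (38, Alpha), (39, Argo), (9, Nova)}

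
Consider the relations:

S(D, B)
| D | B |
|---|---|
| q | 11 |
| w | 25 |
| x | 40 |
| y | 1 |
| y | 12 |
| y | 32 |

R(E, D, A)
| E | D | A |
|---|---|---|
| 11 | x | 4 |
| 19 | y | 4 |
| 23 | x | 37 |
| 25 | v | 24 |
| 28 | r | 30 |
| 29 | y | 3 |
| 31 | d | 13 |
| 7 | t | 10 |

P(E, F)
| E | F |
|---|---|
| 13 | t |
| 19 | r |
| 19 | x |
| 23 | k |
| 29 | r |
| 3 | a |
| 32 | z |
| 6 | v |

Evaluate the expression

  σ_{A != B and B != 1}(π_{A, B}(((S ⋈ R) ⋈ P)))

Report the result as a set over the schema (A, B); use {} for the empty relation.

Joining S and R on D yields {(x, 40, 11, 4), (x, 40, 23, 37), (y, 1, 19, 4), (y, 1, 29, 3), (y, 12, 19, 4), (y, 12, 29, 3), (y, 32, 19, 4), (y, 32, 29, 3)}.
Joining (S ⋈ R) and P on E yields {(x, 40, 23, 37, k), (y, 1, 19, 4, r), (y, 1, 19, 4, x), (y, 1, 29, 3, r), (y, 12, 19, 4, r), (y, 12, 19, 4, x), (y, 12, 29, 3, r), (y, 32, 19, 4, r), (y, 32, 19, 4, x), (y, 32, 29, 3, r)}.
π[A, B]: project onto (A, B) (3 duplicate(s) eliminated) → {(3, 1), (3, 12), (3, 32), (37, 40), (4, 1), (4, 12), (4, 32)}
Filtering on A != B and B != 1 leaves {(3, 12), (3, 32), (37, 40), (4, 12), (4, 32)}.

{(3, 12), (3, 32), (37, 40), (4, 12), (4, 32)}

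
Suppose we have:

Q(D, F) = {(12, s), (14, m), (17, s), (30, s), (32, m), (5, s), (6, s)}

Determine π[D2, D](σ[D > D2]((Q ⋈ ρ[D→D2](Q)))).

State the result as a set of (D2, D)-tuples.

ρ[D→D2]: schema becomes (D2, F); tuples unchanged.
Q ⋈ ρ[D→D2](Q) (natural join on F): {(12, s, 12), (12, s, 17), (12, s, 30), (12, s, 5), (12, s, 6), (14, m, 14), (14, m, 32), (17, s, 12), (17, s, 17), (17, s, 30), (17, s, 5), (17, s, 6), (30, s, 12), (30, s, 17), (30, s, 30), (30, s, 5), (30, s, 6), (32, m, 14), (32, m, 32), (5, s, 12), (5, s, 17), (5, s, 30), (5, s, 5), (5, s, 6), (6, s, 12), (6, s, 17), (6, s, 30), (6, s, 5), (6, s, 6)}
Selection D > D2: {(12, s, 5), (12, s, 6), (17, s, 12), (17, s, 5), (17, s, 6), (30, s, 12), (30, s, 17), (30, s, 5), (30, s, 6), (32, m, 14), (6, s, 5)}
Keep only column(s) D2, D: {(12, 17), (12, 30), (14, 32), (17, 30), (5, 12), (5, 17), (5, 30), (5, 6), (6, 12), (6, 17), (6, 30)}

{(12, 17), (12, 30), (14, 32), (17, 30), (5, 12), (5, 17), (5, 30), (5, 6), (6, 12), (6, 17), (6, 30)}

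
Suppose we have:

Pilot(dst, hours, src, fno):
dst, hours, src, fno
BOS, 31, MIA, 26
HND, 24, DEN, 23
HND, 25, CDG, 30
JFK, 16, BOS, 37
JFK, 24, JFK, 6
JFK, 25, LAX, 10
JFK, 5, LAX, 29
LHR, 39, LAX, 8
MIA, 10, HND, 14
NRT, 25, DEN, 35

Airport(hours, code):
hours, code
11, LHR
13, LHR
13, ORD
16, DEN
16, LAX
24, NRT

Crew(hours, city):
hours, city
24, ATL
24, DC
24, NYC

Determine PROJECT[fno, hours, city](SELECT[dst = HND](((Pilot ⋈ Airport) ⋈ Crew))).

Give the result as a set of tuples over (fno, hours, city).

{(23, 24, ATL), (23, 24, DC), (23, 24, NYC)}

Pilot ⋈ Airport (natural join on hours): {(HND, 24, DEN, 23, NRT), (JFK, 16, BOS, 37, DEN), (JFK, 16, BOS, 37, LAX), (JFK, 24, JFK, 6, NRT)}
(Pilot ⋈ Airport) ⋈ Crew (natural join on hours): {(HND, 24, DEN, 23, NRT, ATL), (HND, 24, DEN, 23, NRT, DC), (HND, 24, DEN, 23, NRT, NYC), (JFK, 24, JFK, 6, NRT, ATL), (JFK, 24, JFK, 6, NRT, DC), (JFK, 24, JFK, 6, NRT, NYC)}
Filtering on dst = HND leaves {(HND, 24, DEN, 23, NRT, ATL), (HND, 24, DEN, 23, NRT, DC), (HND, 24, DEN, 23, NRT, NYC)}.
π[fno, hours, city]: project onto (fno, hours, city) → {(23, 24, ATL), (23, 24, DC), (23, 24, NYC)}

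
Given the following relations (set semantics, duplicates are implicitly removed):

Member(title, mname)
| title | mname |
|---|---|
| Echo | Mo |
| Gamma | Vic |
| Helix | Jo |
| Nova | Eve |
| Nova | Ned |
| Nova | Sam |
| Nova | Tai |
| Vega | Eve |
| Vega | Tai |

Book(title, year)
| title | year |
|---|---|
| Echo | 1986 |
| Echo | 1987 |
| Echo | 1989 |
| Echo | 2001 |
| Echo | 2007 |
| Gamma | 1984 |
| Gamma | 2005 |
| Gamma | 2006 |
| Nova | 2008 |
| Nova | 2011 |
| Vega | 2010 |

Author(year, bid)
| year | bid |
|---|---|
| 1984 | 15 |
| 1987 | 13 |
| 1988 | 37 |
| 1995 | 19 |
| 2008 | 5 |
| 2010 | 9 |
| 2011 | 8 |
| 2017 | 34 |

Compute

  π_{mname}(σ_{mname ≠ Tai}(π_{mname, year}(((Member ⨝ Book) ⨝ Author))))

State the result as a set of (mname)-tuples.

{Eve, Mo, Ned, Sam, Vic}

Natural join on title: {(Echo, Mo, 1986), (Echo, Mo, 1987), (Echo, Mo, 1989), (Echo, Mo, 2001), (Echo, Mo, 2007), (Gamma, Vic, 1984), (Gamma, Vic, 2005), (Gamma, Vic, 2006), (Nova, Eve, 2008), (Nova, Eve, 2011), (Nova, Ned, 2008), (Nova, Ned, 2011), (Nova, Sam, 2008), (Nova, Sam, 2011), (Nova, Tai, 2008), (Nova, Tai, 2011), (Vega, Eve, 2010), (Vega, Tai, 2010)}
Natural join on year: {(Echo, Mo, 1987, 13), (Gamma, Vic, 1984, 15), (Nova, Eve, 2008, 5), (Nova, Eve, 2011, 8), (Nova, Ned, 2008, 5), (Nova, Ned, 2011, 8), (Nova, Sam, 2008, 5), (Nova, Sam, 2011, 8), (Nova, Tai, 2008, 5), (Nova, Tai, 2011, 8), (Vega, Eve, 2010, 9), (Vega, Tai, 2010, 9)}
Projecting to mname, year: {(Eve, 2008), (Eve, 2010), (Eve, 2011), (Mo, 1987), (Ned, 2008), (Ned, 2011), (Sam, 2008), (Sam, 2011), (Tai, 2008), (Tai, 2010), (Tai, 2011), (Vic, 1984)}
Selection mname ≠ Tai: {(Eve, 2008), (Eve, 2010), (Eve, 2011), (Mo, 1987), (Ned, 2008), (Ned, 2011), (Sam, 2008), (Sam, 2011), (Vic, 1984)}
Projecting to mname (4 duplicate(s) eliminated): {Eve, Mo, Ned, Sam, Vic}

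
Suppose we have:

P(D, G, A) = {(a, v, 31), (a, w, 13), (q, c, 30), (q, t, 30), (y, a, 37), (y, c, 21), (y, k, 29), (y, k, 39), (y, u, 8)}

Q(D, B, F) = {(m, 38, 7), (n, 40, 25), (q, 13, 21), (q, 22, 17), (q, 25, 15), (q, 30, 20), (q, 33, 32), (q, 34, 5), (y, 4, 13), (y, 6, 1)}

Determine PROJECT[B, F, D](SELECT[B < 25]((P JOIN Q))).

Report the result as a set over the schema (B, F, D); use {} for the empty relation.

{(13, 21, q), (22, 17, q), (4, 13, y), (6, 1, y)}

Natural join on D: {(q, c, 30, 13, 21), (q, c, 30, 22, 17), (q, c, 30, 25, 15), (q, c, 30, 30, 20), (q, c, 30, 33, 32), (q, c, 30, 34, 5), (q, t, 30, 13, 21), (q, t, 30, 22, 17), (q, t, 30, 25, 15), (q, t, 30, 30, 20), (q, t, 30, 33, 32), (q, t, 30, 34, 5), (y, a, 37, 4, 13), (y, a, 37, 6, 1), (y, c, 21, 4, 13), (y, c, 21, 6, 1), (y, k, 29, 4, 13), (y, k, 29, 6, 1), (y, k, 39, 4, 13), (y, k, 39, 6, 1), (y, u, 8, 4, 13), (y, u, 8, 6, 1)}
Apply σ_{B < 25}; surviving tuples: {(q, c, 30, 13, 21), (q, c, 30, 22, 17), (q, t, 30, 13, 21), (q, t, 30, 22, 17), (y, a, 37, 4, 13), (y, a, 37, 6, 1), (y, c, 21, 4, 13), (y, c, 21, 6, 1), (y, k, 29, 4, 13), (y, k, 29, 6, 1), (y, k, 39, 4, 13), (y, k, 39, 6, 1), (y, u, 8, 4, 13), (y, u, 8, 6, 1)}
π_{B, F, D} gives {(13, 21, q), (22, 17, q), (4, 13, y), (6, 1, y)} (10 duplicate(s) eliminated).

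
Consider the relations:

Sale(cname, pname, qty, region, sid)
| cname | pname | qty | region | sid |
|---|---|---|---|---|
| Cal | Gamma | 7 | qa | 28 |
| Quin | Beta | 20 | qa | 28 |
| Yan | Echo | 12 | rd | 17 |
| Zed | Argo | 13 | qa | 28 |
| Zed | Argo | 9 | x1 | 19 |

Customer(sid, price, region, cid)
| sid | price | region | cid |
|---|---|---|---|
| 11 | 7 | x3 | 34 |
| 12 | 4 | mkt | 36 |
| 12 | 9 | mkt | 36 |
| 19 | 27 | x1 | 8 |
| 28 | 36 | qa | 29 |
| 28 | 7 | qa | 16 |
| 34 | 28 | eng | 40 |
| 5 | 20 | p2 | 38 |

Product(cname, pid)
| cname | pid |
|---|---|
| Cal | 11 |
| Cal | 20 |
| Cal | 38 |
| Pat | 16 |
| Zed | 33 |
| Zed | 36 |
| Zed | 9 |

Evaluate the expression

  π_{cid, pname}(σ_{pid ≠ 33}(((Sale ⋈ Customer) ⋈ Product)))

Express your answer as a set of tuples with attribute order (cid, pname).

Sale ⋈ Customer (natural join on region, sid): {(Cal, Gamma, 7, qa, 28, 36, 29), (Cal, Gamma, 7, qa, 28, 7, 16), (Quin, Beta, 20, qa, 28, 36, 29), (Quin, Beta, 20, qa, 28, 7, 16), (Zed, Argo, 13, qa, 28, 36, 29), (Zed, Argo, 13, qa, 28, 7, 16), (Zed, Argo, 9, x1, 19, 27, 8)}
(Sale ⋈ Customer) ⋈ Product (natural join on cname): {(Cal, Gamma, 7, qa, 28, 36, 29, 11), (Cal, Gamma, 7, qa, 28, 36, 29, 20), (Cal, Gamma, 7, qa, 28, 36, 29, 38), (Cal, Gamma, 7, qa, 28, 7, 16, 11), (Cal, Gamma, 7, qa, 28, 7, 16, 20), (Cal, Gamma, 7, qa, 28, 7, 16, 38), (Zed, Argo, 13, qa, 28, 36, 29, 33), (Zed, Argo, 13, qa, 28, 36, 29, 36), (Zed, Argo, 13, qa, 28, 36, 29, 9), (Zed, Argo, 13, qa, 28, 7, 16, 33), (Zed, Argo, 13, qa, 28, 7, 16, 36), (Zed, Argo, 13, qa, 28, 7, 16, 9), (Zed, Argo, 9, x1, 19, 27, 8, 33), (Zed, Argo, 9, x1, 19, 27, 8, 36), (Zed, Argo, 9, x1, 19, 27, 8, 9)}
Filtering on pid ≠ 33 leaves {(Cal, Gamma, 7, qa, 28, 36, 29, 11), (Cal, Gamma, 7, qa, 28, 36, 29, 20), (Cal, Gamma, 7, qa, 28, 36, 29, 38), (Cal, Gamma, 7, qa, 28, 7, 16, 11), (Cal, Gamma, 7, qa, 28, 7, 16, 20), (Cal, Gamma, 7, qa, 28, 7, 16, 38), (Zed, Argo, 13, qa, 28, 36, 29, 36), (Zed, Argo, 13, qa, 28, 36, 29, 9), (Zed, Argo, 13, qa, 28, 7, 16, 36), (Zed, Argo, 13, qa, 28, 7, 16, 9), (Zed, Argo, 9, x1, 19, 27, 8, 36), (Zed, Argo, 9, x1, 19, 27, 8, 9)}.
Projecting to cid, pname (7 duplicate(s) eliminated): {(16, Argo), (16, Gamma), (29, Argo), (29, Gamma), (8, Argo)}

{(16, Argo), (16, Gamma), (29, Argo), (29, Gamma), (8, Argo)}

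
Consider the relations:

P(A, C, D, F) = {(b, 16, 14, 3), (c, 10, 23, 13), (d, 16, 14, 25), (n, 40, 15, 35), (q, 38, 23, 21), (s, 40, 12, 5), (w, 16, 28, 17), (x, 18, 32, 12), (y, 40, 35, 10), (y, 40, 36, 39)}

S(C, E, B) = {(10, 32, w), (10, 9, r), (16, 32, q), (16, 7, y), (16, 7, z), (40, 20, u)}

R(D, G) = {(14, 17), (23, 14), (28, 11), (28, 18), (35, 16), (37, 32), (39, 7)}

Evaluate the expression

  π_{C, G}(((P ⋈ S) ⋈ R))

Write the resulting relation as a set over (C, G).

{(10, 14), (16, 11), (16, 17), (16, 18), (40, 16)}

Joining P and S on C yields {(b, 16, 14, 3, 32, q), (b, 16, 14, 3, 7, y), (b, 16, 14, 3, 7, z), (c, 10, 23, 13, 32, w), (c, 10, 23, 13, 9, r), (d, 16, 14, 25, 32, q), (d, 16, 14, 25, 7, y), (d, 16, 14, 25, 7, z), (n, 40, 15, 35, 20, u), (s, 40, 12, 5, 20, u), (w, 16, 28, 17, 32, q), (w, 16, 28, 17, 7, y), (w, 16, 28, 17, 7, z), (y, 40, 35, 10, 20, u), (y, 40, 36, 39, 20, u)}.
Joining (P ⋈ S) and R on D yields {(b, 16, 14, 3, 32, q, 17), (b, 16, 14, 3, 7, y, 17), (b, 16, 14, 3, 7, z, 17), (c, 10, 23, 13, 32, w, 14), (c, 10, 23, 13, 9, r, 14), (d, 16, 14, 25, 32, q, 17), (d, 16, 14, 25, 7, y, 17), (d, 16, 14, 25, 7, z, 17), (w, 16, 28, 17, 32, q, 11), (w, 16, 28, 17, 32, q, 18), (w, 16, 28, 17, 7, y, 11), (w, 16, 28, 17, 7, y, 18), (w, 16, 28, 17, 7, z, 11), (w, 16, 28, 17, 7, z, 18), (y, 40, 35, 10, 20, u, 16)}.
Projecting to C, G (10 duplicate(s) eliminated): {(10, 14), (16, 11), (16, 17), (16, 18), (40, 16)}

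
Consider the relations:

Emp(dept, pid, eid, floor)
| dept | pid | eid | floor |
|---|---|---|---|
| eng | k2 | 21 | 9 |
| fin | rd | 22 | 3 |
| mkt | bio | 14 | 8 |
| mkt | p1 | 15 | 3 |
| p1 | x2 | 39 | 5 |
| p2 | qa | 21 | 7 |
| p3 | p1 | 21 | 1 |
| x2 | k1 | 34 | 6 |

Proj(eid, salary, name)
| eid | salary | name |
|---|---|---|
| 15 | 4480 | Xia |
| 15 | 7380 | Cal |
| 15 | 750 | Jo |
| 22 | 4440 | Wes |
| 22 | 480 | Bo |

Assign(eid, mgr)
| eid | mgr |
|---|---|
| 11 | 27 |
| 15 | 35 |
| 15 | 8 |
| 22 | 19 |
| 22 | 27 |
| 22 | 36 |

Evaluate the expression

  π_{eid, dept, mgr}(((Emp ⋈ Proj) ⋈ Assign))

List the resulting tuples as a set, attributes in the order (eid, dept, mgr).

Joining Emp and Proj on eid yields {(fin, rd, 22, 3, 4440, Wes), (fin, rd, 22, 3, 480, Bo), (mkt, p1, 15, 3, 4480, Xia), (mkt, p1, 15, 3, 7380, Cal), (mkt, p1, 15, 3, 750, Jo)}.
Joining (Emp ⋈ Proj) and Assign on eid yields {(fin, rd, 22, 3, 4440, Wes, 19), (fin, rd, 22, 3, 4440, Wes, 27), (fin, rd, 22, 3, 4440, Wes, 36), (fin, rd, 22, 3, 480, Bo, 19), (fin, rd, 22, 3, 480, Bo, 27), (fin, rd, 22, 3, 480, Bo, 36), (mkt, p1, 15, 3, 4480, Xia, 35), (mkt, p1, 15, 3, 4480, Xia, 8), (mkt, p1, 15, 3, 7380, Cal, 35), (mkt, p1, 15, 3, 7380, Cal, 8), (mkt, p1, 15, 3, 750, Jo, 35), (mkt, p1, 15, 3, 750, Jo, 8)}.
Keep only column(s) eid, dept, mgr (7 duplicate(s) eliminated): {(15, mkt, 35), (15, mkt, 8), (22, fin, 19), (22, fin, 27), (22, fin, 36)}

{(15, mkt, 35), (15, mkt, 8), (22, fin, 19), (22, fin, 27), (22, fin, 36)}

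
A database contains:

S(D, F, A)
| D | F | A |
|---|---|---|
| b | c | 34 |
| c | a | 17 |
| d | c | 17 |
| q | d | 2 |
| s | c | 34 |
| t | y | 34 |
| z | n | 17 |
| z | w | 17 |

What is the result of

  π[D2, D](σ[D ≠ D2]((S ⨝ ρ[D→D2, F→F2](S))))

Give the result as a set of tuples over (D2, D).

{(b, s), (b, t), (c, d), (c, z), (d, c), (d, z), (s, b), (s, t), (t, b), (t, s), (z, c), (z, d)}

ρ[D→D2, F→F2]: schema becomes (D2, F2, A); tuples unchanged.
Natural join on A: {(b, c, 34, b, c), (b, c, 34, s, c), (b, c, 34, t, y), (c, a, 17, c, a), (c, a, 17, d, c), (c, a, 17, z, n), (c, a, 17, z, w), (d, c, 17, c, a), (d, c, 17, d, c), (d, c, 17, z, n), (d, c, 17, z, w), (q, d, 2, q, d), (s, c, 34, b, c), (s, c, 34, s, c), (s, c, 34, t, y), (t, y, 34, b, c), (t, y, 34, s, c), (t, y, 34, t, y), (z, n, 17, c, a), (z, n, 17, d, c), (z, n, 17, z, n), (z, n, 17, z, w), (z, w, 17, c, a), (z, w, 17, d, c), (z, w, 17, z, n), (z, w, 17, z, w)}
σ[D ≠ D2]: keep tuples satisfying D ≠ D2 → {(b, c, 34, s, c), (b, c, 34, t, y), (c, a, 17, d, c), (c, a, 17, z, n), (c, a, 17, z, w), (d, c, 17, c, a), (d, c, 17, z, n), (d, c, 17, z, w), (s, c, 34, b, c), (s, c, 34, t, y), (t, y, 34, b, c), (t, y, 34, s, c), (z, n, 17, c, a), (z, n, 17, d, c), (z, w, 17, c, a), (z, w, 17, d, c)}
Projecting to D2, D (4 duplicate(s) eliminated): {(b, s), (b, t), (c, d), (c, z), (d, c), (d, z), (s, b), (s, t), (t, b), (t, s), (z, c), (z, d)}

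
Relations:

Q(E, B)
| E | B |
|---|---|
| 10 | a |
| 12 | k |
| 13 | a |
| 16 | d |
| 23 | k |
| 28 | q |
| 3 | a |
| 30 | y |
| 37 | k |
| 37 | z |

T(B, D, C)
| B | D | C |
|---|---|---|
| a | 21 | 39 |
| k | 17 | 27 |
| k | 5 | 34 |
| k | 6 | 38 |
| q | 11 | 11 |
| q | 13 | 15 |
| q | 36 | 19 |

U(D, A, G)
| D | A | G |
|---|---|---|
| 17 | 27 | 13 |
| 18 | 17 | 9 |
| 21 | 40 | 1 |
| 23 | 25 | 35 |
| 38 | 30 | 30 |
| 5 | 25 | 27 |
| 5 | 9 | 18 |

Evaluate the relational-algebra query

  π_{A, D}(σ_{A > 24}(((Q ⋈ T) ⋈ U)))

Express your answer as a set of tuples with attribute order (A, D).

{(25, 5), (27, 17), (40, 21)}

Natural join on B: {(10, a, 21, 39), (12, k, 17, 27), (12, k, 5, 34), (12, k, 6, 38), (13, a, 21, 39), (23, k, 17, 27), (23, k, 5, 34), (23, k, 6, 38), (28, q, 11, 11), (28, q, 13, 15), (28, q, 36, 19), (3, a, 21, 39), (37, k, 17, 27), (37, k, 5, 34), (37, k, 6, 38)}
Natural join on D: {(10, a, 21, 39, 40, 1), (12, k, 17, 27, 27, 13), (12, k, 5, 34, 25, 27), (12, k, 5, 34, 9, 18), (13, a, 21, 39, 40, 1), (23, k, 17, 27, 27, 13), (23, k, 5, 34, 25, 27), (23, k, 5, 34, 9, 18), (3, a, 21, 39, 40, 1), (37, k, 17, 27, 27, 13), (37, k, 5, 34, 25, 27), (37, k, 5, 34, 9, 18)}
Apply σ_{A > 24}; surviving tuples: {(10, a, 21, 39, 40, 1), (12, k, 17, 27, 27, 13), (12, k, 5, 34, 25, 27), (13, a, 21, 39, 40, 1), (23, k, 17, 27, 27, 13), (23, k, 5, 34, 25, 27), (3, a, 21, 39, 40, 1), (37, k, 17, 27, 27, 13), (37, k, 5, 34, 25, 27)}
Keep only column(s) A, D (6 duplicate(s) eliminated): {(25, 5), (27, 17), (40, 21)}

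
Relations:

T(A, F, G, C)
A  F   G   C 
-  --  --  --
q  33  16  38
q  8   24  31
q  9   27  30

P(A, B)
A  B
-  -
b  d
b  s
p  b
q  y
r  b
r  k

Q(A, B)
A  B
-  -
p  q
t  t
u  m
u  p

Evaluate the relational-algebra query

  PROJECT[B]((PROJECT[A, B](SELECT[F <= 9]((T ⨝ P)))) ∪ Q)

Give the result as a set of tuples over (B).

Natural join on A: {(q, 33, 16, 38, y), (q, 8, 24, 31, y), (q, 9, 27, 30, y)}
Apply σ_{F <= 9}; surviving tuples: {(q, 8, 24, 31, y), (q, 9, 27, 30, y)}
Keep only column(s) A, B (1 duplicate(s) eliminated): {(q, y)}
Set union of the two operands is {(p, q), (q, y), (t, t), (u, m), (u, p)}.
Keep only column(s) B: {m, p, q, t, y}

{m, p, q, t, y}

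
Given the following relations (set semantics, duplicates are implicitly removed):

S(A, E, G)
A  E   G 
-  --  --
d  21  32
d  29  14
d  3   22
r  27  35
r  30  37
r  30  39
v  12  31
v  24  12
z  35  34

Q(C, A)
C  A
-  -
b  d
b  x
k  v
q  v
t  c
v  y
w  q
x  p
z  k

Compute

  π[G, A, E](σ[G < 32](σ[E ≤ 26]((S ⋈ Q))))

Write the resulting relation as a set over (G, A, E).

{(12, v, 24), (22, d, 3), (31, v, 12)}

S ⋈ Q (natural join on A): {(d, 21, 32, b), (d, 29, 14, b), (d, 3, 22, b), (v, 12, 31, k), (v, 12, 31, q), (v, 24, 12, k), (v, 24, 12, q)}
Filtering on E ≤ 26 leaves {(d, 21, 32, b), (d, 3, 22, b), (v, 12, 31, k), (v, 12, 31, q), (v, 24, 12, k), (v, 24, 12, q)}.
Filtering on G < 32 leaves {(d, 3, 22, b), (v, 12, 31, k), (v, 12, 31, q), (v, 24, 12, k), (v, 24, 12, q)}.
Keep only column(s) G, A, E (2 duplicate(s) eliminated): {(12, v, 24), (22, d, 3), (31, v, 12)}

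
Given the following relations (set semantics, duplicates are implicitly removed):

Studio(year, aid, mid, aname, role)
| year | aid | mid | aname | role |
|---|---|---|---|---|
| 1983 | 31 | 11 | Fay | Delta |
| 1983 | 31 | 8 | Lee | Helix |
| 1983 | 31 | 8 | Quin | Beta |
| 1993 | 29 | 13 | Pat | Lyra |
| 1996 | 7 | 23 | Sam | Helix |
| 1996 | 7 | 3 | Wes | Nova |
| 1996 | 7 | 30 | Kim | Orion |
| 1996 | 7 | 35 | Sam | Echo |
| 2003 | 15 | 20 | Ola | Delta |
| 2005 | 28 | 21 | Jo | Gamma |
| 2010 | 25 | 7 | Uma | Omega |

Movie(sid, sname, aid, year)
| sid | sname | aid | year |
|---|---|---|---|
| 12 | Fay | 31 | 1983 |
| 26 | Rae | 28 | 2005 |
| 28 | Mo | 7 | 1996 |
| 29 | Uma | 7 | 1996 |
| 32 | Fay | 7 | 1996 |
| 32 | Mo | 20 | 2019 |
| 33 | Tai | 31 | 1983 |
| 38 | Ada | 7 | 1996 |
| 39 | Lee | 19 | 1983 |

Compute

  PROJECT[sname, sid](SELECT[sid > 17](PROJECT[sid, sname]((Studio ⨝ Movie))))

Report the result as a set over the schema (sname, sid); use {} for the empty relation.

Natural join on year, aid: {(1983, 31, 11, Fay, Delta, 12, Fay), (1983, 31, 11, Fay, Delta, 33, Tai), (1983, 31, 8, Lee, Helix, 12, Fay), (1983, 31, 8, Lee, Helix, 33, Tai), (1983, 31, 8, Quin, Beta, 12, Fay), (1983, 31, 8, Quin, Beta, 33, Tai), (1996, 7, 23, Sam, Helix, 28, Mo), (1996, 7, 23, Sam, Helix, 29, Uma), (1996, 7, 23, Sam, Helix, 32, Fay), (1996, 7, 23, Sam, Helix, 38, Ada), (1996, 7, 3, Wes, Nova, 28, Mo), (1996, 7, 3, Wes, Nova, 29, Uma), (1996, 7, 3, Wes, Nova, 32, Fay), (1996, 7, 3, Wes, Nova, 38, Ada), (1996, 7, 30, Kim, Orion, 28, Mo), (1996, 7, 30, Kim, Orion, 29, Uma), (1996, 7, 30, Kim, Orion, 32, Fay), (1996, 7, 30, Kim, Orion, 38, Ada), (1996, 7, 35, Sam, Echo, 28, Mo), (1996, 7, 35, Sam, Echo, 29, Uma), (1996, 7, 35, Sam, Echo, 32, Fay), (1996, 7, 35, Sam, Echo, 38, Ada), (2005, 28, 21, Jo, Gamma, 26, Rae)}
Keep only column(s) sid, sname (16 duplicate(s) eliminated): {(12, Fay), (26, Rae), (28, Mo), (29, Uma), (32, Fay), (33, Tai), (38, Ada)}
Filtering on sid > 17 leaves {(26, Rae), (28, Mo), (29, Uma), (32, Fay), (33, Tai), (38, Ada)}.
Keep only column(s) sname, sid: {(Ada, 38), (Fay, 32), (Mo, 28), (Rae, 26), (Tai, 33), (Uma, 29)}

{(Ada, 38), (Fay, 32), (Mo, 28), (Rae, 26), (Tai, 33), (Uma, 29)}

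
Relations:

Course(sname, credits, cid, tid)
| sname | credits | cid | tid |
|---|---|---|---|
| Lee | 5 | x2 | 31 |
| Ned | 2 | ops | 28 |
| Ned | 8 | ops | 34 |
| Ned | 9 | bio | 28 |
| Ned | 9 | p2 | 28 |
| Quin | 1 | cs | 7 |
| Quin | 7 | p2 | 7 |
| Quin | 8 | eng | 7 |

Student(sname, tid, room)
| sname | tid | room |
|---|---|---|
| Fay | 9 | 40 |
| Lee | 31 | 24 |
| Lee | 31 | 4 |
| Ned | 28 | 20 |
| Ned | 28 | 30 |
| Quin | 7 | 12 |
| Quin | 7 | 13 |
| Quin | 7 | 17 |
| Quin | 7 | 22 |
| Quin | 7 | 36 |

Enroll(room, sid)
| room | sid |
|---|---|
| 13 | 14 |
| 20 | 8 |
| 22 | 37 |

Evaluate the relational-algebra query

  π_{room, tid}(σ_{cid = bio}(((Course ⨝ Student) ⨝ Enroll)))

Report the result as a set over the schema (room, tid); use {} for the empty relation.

Natural join on sname, tid: {(Lee, 5, x2, 31, 24), (Lee, 5, x2, 31, 4), (Ned, 2, ops, 28, 20), (Ned, 2, ops, 28, 30), (Ned, 9, bio, 28, 20), (Ned, 9, bio, 28, 30), (Ned, 9, p2, 28, 20), (Ned, 9, p2, 28, 30), (Quin, 1, cs, 7, 12), (Quin, 1, cs, 7, 13), (Quin, 1, cs, 7, 17), (Quin, 1, cs, 7, 22), (Quin, 1, cs, 7, 36), (Quin, 7, p2, 7, 12), (Quin, 7, p2, 7, 13), (Quin, 7, p2, 7, 17), (Quin, 7, p2, 7, 22), (Quin, 7, p2, 7, 36), (Quin, 8, eng, 7, 12), (Quin, 8, eng, 7, 13), (Quin, 8, eng, 7, 17), (Quin, 8, eng, 7, 22), (Quin, 8, eng, 7, 36)}
Natural join on room: {(Ned, 2, ops, 28, 20, 8), (Ned, 9, bio, 28, 20, 8), (Ned, 9, p2, 28, 20, 8), (Quin, 1, cs, 7, 13, 14), (Quin, 1, cs, 7, 22, 37), (Quin, 7, p2, 7, 13, 14), (Quin, 7, p2, 7, 22, 37), (Quin, 8, eng, 7, 13, 14), (Quin, 8, eng, 7, 22, 37)}
Apply σ_{cid = bio}; surviving tuples: {(Ned, 9, bio, 28, 20, 8)}
Projecting to room, tid: {(20, 28)}

{(20, 28)}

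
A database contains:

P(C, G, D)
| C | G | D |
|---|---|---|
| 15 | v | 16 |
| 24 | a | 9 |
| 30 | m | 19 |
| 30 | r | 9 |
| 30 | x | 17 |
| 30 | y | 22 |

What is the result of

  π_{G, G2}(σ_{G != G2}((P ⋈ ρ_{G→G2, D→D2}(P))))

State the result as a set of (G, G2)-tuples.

{(m, r), (m, x), (m, y), (r, m), (r, x), (r, y), (x, m), (x, r), (x, y), (y, m), (y, r), (y, x)}

ρ[G→G2, D→D2]: schema becomes (C, G2, D2); tuples unchanged.
Joining P and ρ_{G→G2, D→D2}(P) on C yields {(15, v, 16, v, 16), (24, a, 9, a, 9), (30, m, 19, m, 19), (30, m, 19, r, 9), (30, m, 19, x, 17), (30, m, 19, y, 22), (30, r, 9, m, 19), (30, r, 9, r, 9), (30, r, 9, x, 17), (30, r, 9, y, 22), (30, x, 17, m, 19), (30, x, 17, r, 9), (30, x, 17, x, 17), (30, x, 17, y, 22), (30, y, 22, m, 19), (30, y, 22, r, 9), (30, y, 22, x, 17), (30, y, 22, y, 22)}.
Selection G != G2: {(30, m, 19, r, 9), (30, m, 19, x, 17), (30, m, 19, y, 22), (30, r, 9, m, 19), (30, r, 9, x, 17), (30, r, 9, y, 22), (30, x, 17, m, 19), (30, x, 17, r, 9), (30, x, 17, y, 22), (30, y, 22, m, 19), (30, y, 22, r, 9), (30, y, 22, x, 17)}
π_{G, G2} gives {(m, r), (m, x), (m, y), (r, m), (r, x), (r, y), (x, m), (x, r), (x, y), (y, m), (y, r), (y, x)}.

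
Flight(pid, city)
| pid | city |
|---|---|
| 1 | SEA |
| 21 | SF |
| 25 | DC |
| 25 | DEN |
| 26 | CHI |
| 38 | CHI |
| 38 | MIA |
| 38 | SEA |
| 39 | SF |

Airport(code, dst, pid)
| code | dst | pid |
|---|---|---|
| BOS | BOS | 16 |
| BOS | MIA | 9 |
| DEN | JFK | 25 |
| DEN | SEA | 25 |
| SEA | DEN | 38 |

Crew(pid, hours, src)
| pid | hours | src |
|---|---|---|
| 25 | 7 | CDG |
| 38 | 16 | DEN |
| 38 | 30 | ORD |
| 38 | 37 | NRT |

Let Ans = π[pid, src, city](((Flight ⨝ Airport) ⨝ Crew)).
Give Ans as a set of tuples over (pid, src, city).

Natural join on pid: {(25, DC, DEN, JFK), (25, DC, DEN, SEA), (25, DEN, DEN, JFK), (25, DEN, DEN, SEA), (38, CHI, SEA, DEN), (38, MIA, SEA, DEN), (38, SEA, SEA, DEN)}
Natural join on pid: {(25, DC, DEN, JFK, 7, CDG), (25, DC, DEN, SEA, 7, CDG), (25, DEN, DEN, JFK, 7, CDG), (25, DEN, DEN, SEA, 7, CDG), (38, CHI, SEA, DEN, 16, DEN), (38, CHI, SEA, DEN, 30, ORD), (38, CHI, SEA, DEN, 37, NRT), (38, MIA, SEA, DEN, 16, DEN), (38, MIA, SEA, DEN, 30, ORD), (38, MIA, SEA, DEN, 37, NRT), (38, SEA, SEA, DEN, 16, DEN), (38, SEA, SEA, DEN, 30, ORD), (38, SEA, SEA, DEN, 37, NRT)}
π[pid, src, city]: project onto (pid, src, city) (2 duplicate(s) eliminated) → {(25, CDG, DC), (25, CDG, DEN), (38, DEN, CHI), (38, DEN, MIA), (38, DEN, SEA), (38, NRT, CHI), (38, NRT, MIA), (38, NRT, SEA), (38, ORD, CHI), (38, ORD, MIA), (38, ORD, SEA)}

{(25, CDG, DC), (25, CDG, DEN), (38, DEN, CHI), (38, DEN, MIA), (38, DEN, SEA), (38, NRT, CHI), (38, NRT, MIA), (38, NRT, SEA), (38, ORD, CHI), (38, ORD, MIA), (38, ORD, SEA)}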